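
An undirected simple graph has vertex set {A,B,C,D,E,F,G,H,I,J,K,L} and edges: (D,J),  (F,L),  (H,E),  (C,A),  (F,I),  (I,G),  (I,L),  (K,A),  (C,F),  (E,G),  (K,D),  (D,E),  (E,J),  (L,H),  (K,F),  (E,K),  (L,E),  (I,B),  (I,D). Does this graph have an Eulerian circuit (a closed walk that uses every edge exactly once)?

No

Degrees: A:2, B:1, C:2, D:4, E:6, F:4, G:2, H:2, I:5, J:2, K:4, L:4
Vertices with odd degree: B, I. An Eulerian circuit requires all degrees even.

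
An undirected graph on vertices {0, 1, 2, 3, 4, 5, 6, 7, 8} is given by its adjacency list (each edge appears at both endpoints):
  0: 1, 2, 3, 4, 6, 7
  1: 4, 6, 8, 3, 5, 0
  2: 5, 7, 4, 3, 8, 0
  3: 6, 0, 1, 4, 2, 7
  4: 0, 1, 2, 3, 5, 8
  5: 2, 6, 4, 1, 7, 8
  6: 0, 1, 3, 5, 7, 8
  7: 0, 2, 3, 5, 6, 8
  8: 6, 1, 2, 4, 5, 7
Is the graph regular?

Yes

Degrees: 0:6, 1:6, 2:6, 3:6, 4:6, 5:6, 6:6, 7:6, 8:6
Every vertex has degree 6, so the graph is 6-regular.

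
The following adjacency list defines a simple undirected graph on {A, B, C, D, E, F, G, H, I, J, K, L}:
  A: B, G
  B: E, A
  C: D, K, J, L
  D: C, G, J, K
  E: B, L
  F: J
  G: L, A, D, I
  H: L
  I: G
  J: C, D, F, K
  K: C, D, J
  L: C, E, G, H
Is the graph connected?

Yes

A breadth-first search from A visits A, B, G, E, L, I, D, C, H, K, J, F — all 12 vertices — so the graph is connected.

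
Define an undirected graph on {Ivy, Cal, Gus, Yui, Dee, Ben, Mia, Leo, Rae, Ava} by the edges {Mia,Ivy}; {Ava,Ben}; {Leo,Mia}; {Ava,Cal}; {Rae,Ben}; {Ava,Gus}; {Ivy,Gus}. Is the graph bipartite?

Yes

A valid 2-coloring puts {Cal, Gus, Yui, Dee, Ben, Mia} on one side and {Ivy, Leo, Rae, Ava} on the other; every edge crosses between the two sides.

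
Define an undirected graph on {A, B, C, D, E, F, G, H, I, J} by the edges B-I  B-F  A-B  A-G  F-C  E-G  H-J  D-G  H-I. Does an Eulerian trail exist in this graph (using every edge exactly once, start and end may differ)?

Degrees: A:2, B:3, C:1, D:1, E:1, F:2, G:3, H:2, I:2, J:1
Odd-degree vertices: B, C, D, E, G, J (6 total).
With 6 odd-degree vertices (more than two), no single trail can use every edge.

No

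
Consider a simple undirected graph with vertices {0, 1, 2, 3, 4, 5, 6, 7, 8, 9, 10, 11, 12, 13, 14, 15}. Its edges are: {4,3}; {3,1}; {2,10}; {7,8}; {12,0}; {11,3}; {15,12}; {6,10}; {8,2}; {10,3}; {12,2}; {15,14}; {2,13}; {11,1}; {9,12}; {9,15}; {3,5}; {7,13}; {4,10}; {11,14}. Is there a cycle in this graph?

|V| = 16, |E| = 20, number of components = 1.
Since 20 > 16 - 1, a cycle must exist; for instance 12-2-10-3-11-14-15-9-12.

Yes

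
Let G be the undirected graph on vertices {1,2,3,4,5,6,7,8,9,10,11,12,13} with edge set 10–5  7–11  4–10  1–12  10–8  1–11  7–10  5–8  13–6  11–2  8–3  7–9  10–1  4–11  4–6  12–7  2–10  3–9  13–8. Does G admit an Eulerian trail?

Degrees: 1:3, 2:2, 3:2, 4:3, 5:2, 6:2, 7:4, 8:4, 9:2, 10:6, 11:4, 12:2, 13:2
Odd-degree vertices: 1, 4 (2 total).
The non-isolated vertices are connected and exactly 2 have odd degree, so an Eulerian trail exists (from 1 to 4).

Yes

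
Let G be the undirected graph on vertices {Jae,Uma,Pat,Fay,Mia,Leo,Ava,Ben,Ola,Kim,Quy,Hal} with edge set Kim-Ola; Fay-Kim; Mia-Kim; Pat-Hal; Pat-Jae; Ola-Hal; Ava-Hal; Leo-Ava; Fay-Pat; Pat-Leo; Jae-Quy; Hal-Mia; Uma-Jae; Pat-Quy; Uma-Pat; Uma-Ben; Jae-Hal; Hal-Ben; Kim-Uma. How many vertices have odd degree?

0

Degrees: Jae:4, Uma:4, Pat:6, Fay:2, Mia:2, Leo:2, Ava:2, Ben:2, Ola:2, Kim:4, Quy:2, Hal:6
Odd-degree vertices: none.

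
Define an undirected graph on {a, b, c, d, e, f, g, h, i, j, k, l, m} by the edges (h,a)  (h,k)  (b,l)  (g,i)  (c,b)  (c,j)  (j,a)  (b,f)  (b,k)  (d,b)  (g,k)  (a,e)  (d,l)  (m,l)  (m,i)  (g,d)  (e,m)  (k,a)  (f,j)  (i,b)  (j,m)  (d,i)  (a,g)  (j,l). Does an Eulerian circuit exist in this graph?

No

Degrees: a:5, b:6, c:2, d:4, e:2, f:2, g:4, h:2, i:4, j:5, k:4, l:4, m:4
Vertices with odd degree: a, j. An Eulerian circuit requires all degrees even.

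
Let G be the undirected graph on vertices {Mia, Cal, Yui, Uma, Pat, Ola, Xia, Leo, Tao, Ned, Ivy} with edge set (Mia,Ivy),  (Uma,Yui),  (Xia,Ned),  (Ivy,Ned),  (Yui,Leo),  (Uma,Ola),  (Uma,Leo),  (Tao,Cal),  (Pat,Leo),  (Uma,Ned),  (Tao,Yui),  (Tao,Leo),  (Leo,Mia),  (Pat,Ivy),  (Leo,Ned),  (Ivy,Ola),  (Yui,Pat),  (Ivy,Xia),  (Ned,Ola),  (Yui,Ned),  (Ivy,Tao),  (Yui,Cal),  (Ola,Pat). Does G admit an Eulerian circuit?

Yes

Degrees: Mia:2, Cal:2, Yui:6, Uma:4, Pat:4, Ola:4, Xia:2, Leo:6, Tao:4, Ned:6, Ivy:6
All degrees are even and the non-isolated vertices are connected — an Eulerian circuit exists.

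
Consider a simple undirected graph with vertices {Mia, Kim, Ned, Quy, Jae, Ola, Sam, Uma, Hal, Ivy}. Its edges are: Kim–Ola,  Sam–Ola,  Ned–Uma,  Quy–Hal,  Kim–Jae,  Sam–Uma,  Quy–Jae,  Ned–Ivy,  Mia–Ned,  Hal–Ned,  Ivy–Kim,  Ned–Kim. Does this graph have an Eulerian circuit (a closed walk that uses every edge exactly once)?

No

Degrees: Mia:1, Kim:4, Ned:5, Quy:2, Jae:2, Ola:2, Sam:2, Uma:2, Hal:2, Ivy:2
Mia, Ned have odd degree; an Eulerian circuit needs every degree to be even, so none exists.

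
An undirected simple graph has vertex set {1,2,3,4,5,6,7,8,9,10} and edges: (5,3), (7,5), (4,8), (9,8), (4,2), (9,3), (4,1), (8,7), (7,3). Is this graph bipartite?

No

7-5-3-7 is an odd cycle (length 3), and a bipartite graph can contain only even cycles.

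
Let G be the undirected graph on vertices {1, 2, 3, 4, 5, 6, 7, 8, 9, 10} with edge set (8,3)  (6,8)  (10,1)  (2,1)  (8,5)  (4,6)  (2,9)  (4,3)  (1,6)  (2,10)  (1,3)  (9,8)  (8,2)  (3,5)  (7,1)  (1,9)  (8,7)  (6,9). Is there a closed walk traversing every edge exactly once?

Degrees: 1:6, 2:4, 3:4, 4:2, 5:2, 6:4, 7:2, 8:6, 9:4, 10:2
All degrees are even and the non-isolated vertices are connected — an Eulerian circuit exists.

Yes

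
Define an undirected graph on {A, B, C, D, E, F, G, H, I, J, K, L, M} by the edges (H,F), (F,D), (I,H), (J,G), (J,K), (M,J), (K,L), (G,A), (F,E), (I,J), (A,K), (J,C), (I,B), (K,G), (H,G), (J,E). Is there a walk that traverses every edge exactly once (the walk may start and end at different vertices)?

No

Degrees: A:2, B:1, C:1, D:1, E:2, F:3, G:4, H:3, I:3, J:6, K:4, L:1, M:1
Odd-degree vertices: B, C, D, F, H, I, L, M (8 total).
An Eulerian trail requires 0 or 2 odd-degree vertices; here there are 8.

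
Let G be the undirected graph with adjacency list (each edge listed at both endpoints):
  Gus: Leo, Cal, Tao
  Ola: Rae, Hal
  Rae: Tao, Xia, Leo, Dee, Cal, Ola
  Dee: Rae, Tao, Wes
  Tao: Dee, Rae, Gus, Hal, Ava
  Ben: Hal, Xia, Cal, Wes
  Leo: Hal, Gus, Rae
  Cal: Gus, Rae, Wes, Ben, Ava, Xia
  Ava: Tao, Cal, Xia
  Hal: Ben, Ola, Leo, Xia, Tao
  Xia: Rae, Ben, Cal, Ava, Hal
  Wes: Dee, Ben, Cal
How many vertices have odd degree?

Degrees: Gus:3, Ola:2, Rae:6, Dee:3, Tao:5, Ben:4, Leo:3, Cal:6, Ava:3, Hal:5, Xia:5, Wes:3
Odd-degree vertices: Gus, Dee, Tao, Leo, Ava, Hal, Xia, Wes.

8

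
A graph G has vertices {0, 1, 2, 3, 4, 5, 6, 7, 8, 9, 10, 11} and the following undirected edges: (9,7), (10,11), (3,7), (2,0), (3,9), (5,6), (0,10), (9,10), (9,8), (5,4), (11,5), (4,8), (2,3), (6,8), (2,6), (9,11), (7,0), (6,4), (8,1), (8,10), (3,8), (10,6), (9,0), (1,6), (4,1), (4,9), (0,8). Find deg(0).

5

Neighbors of 0: 2, 7, 8, 9, 10.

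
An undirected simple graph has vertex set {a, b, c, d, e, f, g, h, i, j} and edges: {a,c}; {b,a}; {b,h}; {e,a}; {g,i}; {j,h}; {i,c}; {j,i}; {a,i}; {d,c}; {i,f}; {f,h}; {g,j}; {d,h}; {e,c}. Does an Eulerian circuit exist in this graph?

Degrees: a:4, b:2, c:4, d:2, e:2, f:2, g:2, h:4, i:5, j:3
Vertices with odd degree: i, j. An Eulerian circuit requires all degrees even.

No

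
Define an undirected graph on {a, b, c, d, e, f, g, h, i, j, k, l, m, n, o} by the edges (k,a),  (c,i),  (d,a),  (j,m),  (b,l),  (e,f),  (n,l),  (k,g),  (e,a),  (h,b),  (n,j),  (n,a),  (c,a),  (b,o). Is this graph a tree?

The graph has 15 vertices and 14 edges.
Connected and |E| = |V| - 1, which characterizes a tree.

Yes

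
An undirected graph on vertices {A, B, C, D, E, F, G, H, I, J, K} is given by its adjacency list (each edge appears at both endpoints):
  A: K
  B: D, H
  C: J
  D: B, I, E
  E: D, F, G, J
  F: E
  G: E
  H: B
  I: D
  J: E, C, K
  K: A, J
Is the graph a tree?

The graph has 11 vertices and 10 edges.
Connected and |E| = |V| - 1, which characterizes a tree.

Yes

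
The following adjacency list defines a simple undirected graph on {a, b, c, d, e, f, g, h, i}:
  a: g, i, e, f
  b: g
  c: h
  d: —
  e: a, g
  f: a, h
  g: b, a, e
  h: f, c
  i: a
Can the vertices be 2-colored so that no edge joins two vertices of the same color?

No

The cycle e-g-a-e has length 3, which is odd, so the graph is not bipartite.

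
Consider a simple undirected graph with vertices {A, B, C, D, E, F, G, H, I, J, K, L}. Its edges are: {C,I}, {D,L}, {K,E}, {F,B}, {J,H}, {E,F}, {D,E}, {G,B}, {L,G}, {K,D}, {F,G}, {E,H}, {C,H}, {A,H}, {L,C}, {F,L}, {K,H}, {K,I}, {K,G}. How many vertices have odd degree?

Degrees: A:1, B:2, C:3, D:3, E:4, F:4, G:4, H:5, I:2, J:1, K:5, L:4
Odd-degree vertices: A, C, D, H, J, K.

6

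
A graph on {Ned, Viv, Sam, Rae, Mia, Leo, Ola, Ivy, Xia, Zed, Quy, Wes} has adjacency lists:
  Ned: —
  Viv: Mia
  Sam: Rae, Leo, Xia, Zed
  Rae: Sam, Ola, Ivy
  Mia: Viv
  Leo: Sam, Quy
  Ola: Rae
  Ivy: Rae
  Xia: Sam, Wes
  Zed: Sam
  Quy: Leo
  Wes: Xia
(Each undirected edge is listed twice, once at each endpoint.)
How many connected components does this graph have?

3

Component: {Ned}
Component: {Viv, Mia}
Component: {Sam, Rae, Leo, Ola, Ivy, Xia, Zed, Quy, Wes}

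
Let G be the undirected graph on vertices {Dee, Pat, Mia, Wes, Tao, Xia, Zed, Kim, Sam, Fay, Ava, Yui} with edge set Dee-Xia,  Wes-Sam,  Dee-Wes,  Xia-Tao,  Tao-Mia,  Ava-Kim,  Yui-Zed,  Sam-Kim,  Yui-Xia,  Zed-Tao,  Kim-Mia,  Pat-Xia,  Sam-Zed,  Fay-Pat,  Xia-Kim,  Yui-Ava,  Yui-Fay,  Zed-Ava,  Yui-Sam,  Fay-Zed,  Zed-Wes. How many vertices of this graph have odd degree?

Degrees: Dee:2, Pat:2, Mia:2, Wes:3, Tao:3, Xia:5, Zed:6, Kim:4, Sam:4, Fay:3, Ava:3, Yui:5
Odd-degree vertices: Wes, Tao, Xia, Fay, Ava, Yui.

6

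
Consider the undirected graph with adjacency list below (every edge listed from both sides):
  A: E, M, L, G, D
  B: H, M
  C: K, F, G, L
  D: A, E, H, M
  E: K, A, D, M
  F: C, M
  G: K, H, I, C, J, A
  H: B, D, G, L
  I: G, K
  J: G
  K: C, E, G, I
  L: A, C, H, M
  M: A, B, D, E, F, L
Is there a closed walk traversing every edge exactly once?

Degrees: A:5, B:2, C:4, D:4, E:4, F:2, G:6, H:4, I:2, J:1, K:4, L:4, M:6
Vertices with odd degree: A, J. An Eulerian circuit requires all degrees even.

No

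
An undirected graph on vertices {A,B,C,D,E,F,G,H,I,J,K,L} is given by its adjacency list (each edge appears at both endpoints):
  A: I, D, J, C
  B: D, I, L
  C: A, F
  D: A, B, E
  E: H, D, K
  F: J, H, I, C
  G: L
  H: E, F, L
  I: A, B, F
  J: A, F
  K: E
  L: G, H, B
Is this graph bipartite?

No

H-F-I-B-L-H is an odd cycle (length 5), and a bipartite graph can contain only even cycles.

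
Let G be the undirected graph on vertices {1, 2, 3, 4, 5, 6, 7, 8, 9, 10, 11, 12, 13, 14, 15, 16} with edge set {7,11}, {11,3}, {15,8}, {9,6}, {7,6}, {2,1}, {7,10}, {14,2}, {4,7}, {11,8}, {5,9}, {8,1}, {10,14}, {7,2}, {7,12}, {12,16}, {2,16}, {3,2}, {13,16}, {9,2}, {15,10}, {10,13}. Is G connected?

Yes

Starting from 1 and exploring outward reaches every vertex (1, 2, 8, 7, 16, 9, 3, 14, 11, 15, 6, 10, 12, 4, 13, 5); the graph is connected.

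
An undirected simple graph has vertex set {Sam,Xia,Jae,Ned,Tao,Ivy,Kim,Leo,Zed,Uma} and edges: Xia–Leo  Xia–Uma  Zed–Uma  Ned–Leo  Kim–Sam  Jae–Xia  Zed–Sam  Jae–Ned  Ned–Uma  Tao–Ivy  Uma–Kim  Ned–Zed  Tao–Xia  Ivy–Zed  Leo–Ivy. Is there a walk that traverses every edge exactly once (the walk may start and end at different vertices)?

Yes

Degrees: Sam:2, Xia:4, Jae:2, Ned:4, Tao:2, Ivy:3, Kim:2, Leo:3, Zed:4, Uma:4
Odd-degree vertices: Ivy, Leo (2 total).
With 2 odd-degree vertices and all edges in one connected piece, an Eulerian trail exists (from Ivy to Leo).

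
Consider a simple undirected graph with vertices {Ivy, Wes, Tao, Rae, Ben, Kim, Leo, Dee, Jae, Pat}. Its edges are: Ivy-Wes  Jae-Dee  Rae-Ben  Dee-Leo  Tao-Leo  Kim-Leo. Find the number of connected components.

Component: {Pat}
Component: {Ivy, Wes}
Component: {Rae, Ben}
Component: {Tao, Kim, Leo, Dee, Jae}

4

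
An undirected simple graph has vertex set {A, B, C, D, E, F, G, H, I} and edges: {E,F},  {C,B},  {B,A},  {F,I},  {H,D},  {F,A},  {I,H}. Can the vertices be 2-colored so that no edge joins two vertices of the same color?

Color {B, F, G, H} black and {A, C, D, E, I} white. No edge joins two same-colored vertices, so the graph is bipartite.

Yes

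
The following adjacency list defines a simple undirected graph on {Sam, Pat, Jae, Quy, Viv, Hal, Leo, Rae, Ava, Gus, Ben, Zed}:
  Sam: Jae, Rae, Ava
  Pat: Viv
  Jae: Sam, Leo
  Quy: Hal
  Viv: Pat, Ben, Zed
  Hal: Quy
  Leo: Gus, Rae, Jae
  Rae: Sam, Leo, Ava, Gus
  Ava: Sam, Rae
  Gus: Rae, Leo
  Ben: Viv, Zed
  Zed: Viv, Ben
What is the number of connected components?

3

Component: {Quy, Hal}
Component: {Pat, Viv, Ben, Zed}
Component: {Sam, Jae, Leo, Rae, Ava, Gus}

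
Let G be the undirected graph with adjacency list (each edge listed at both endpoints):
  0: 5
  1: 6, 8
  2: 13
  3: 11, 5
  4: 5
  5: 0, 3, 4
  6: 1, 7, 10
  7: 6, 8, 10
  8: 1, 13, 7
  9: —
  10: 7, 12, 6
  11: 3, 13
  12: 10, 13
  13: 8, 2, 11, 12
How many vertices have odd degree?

8

Degrees: 0:1, 1:2, 2:1, 3:2, 4:1, 5:3, 6:3, 7:3, 8:3, 9:0, 10:3, 11:2, 12:2, 13:4
Odd-degree vertices: 0, 2, 4, 5, 6, 7, 8, 10.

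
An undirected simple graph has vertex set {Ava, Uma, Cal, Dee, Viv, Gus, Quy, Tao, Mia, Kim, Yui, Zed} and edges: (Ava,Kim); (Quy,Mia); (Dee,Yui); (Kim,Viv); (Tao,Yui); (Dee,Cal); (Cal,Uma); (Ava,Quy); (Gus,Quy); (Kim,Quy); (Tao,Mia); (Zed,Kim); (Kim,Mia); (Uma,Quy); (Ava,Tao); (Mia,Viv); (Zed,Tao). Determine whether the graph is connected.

A breadth-first search from Ava visits Ava, Kim, Quy, Tao, Zed, Mia, Viv, Uma, Gus, Yui, Cal, Dee — all 12 vertices — so the graph is connected.

Yes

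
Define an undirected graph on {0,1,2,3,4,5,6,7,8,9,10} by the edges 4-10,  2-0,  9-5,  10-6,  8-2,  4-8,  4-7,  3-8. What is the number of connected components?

3

Component: {1}
Component: {5, 9}
Component: {0, 2, 3, 4, 6, 7, 8, 10}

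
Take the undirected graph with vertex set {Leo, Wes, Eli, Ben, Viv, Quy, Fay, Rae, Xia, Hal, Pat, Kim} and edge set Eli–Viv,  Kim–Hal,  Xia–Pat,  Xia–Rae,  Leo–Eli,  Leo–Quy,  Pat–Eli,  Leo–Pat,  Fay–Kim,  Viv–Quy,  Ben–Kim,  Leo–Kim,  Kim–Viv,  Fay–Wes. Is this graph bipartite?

The cycle Leo-Pat-Eli-Leo has length 3, which is odd, so the graph is not bipartite.

No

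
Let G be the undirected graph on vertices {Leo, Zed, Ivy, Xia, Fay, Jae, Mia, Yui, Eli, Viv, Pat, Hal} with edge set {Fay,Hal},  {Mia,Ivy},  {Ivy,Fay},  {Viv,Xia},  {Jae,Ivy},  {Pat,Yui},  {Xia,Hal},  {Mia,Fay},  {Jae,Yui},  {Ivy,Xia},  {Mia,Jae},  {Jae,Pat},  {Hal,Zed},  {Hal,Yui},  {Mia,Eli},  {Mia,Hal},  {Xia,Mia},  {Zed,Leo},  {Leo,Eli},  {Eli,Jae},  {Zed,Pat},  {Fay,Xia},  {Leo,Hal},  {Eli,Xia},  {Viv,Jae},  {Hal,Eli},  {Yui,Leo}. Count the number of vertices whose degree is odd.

Degrees: Leo:4, Zed:3, Ivy:4, Xia:6, Fay:4, Jae:6, Mia:6, Yui:4, Eli:5, Viv:2, Pat:3, Hal:7
Odd-degree vertices: Zed, Eli, Pat, Hal.

4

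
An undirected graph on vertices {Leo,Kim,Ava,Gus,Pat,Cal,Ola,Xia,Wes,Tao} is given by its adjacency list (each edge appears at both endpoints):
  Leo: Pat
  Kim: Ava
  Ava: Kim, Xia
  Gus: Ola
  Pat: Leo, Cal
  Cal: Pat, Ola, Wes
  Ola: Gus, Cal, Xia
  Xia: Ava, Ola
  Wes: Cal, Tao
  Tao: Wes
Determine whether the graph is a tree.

|V| = 10, |E| = 9.
It is connected with exactly 9 edges, hence acyclic — it is a tree.

Yes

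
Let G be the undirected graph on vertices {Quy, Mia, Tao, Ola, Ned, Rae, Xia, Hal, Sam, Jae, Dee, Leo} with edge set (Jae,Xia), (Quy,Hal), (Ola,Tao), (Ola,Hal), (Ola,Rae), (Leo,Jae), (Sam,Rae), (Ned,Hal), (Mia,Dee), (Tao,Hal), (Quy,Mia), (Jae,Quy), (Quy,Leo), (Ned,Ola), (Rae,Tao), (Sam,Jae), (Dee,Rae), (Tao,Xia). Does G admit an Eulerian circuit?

Degrees: Quy:4, Mia:2, Tao:4, Ola:4, Ned:2, Rae:4, Xia:2, Hal:4, Sam:2, Jae:4, Dee:2, Leo:2
Every vertex has even degree and the edges form a single connected piece, so an Eulerian circuit exists.

Yes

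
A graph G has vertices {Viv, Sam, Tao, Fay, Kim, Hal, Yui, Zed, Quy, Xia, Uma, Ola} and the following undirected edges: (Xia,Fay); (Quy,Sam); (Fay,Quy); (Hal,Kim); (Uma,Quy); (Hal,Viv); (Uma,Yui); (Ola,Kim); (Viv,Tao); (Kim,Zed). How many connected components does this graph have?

Component: {Viv, Tao, Kim, Hal, Zed, Ola}
Component: {Sam, Fay, Yui, Quy, Xia, Uma}

2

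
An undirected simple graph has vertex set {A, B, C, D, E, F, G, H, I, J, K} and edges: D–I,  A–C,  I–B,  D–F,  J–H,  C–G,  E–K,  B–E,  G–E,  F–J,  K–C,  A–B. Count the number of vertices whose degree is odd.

Degrees: A:2, B:3, C:3, D:2, E:3, F:2, G:2, H:1, I:2, J:2, K:2
Odd-degree vertices: B, C, E, H.

4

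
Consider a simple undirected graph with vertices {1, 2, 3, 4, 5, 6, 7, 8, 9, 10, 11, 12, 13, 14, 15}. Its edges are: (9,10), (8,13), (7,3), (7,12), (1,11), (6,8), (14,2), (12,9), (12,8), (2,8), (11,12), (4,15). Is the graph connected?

No

Component: {5}
Component: {4, 15}
Component: {1, 2, 3, 6, 7, 8, 9, 10, 11, 12, 13, 14}
There are 3 separate components, so the graph is not connected.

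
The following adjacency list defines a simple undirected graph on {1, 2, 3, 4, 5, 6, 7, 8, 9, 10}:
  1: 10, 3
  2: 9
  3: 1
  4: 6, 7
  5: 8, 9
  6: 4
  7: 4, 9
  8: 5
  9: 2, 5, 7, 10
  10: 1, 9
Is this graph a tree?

The graph has 10 vertices and 9 edges.
Connected and |E| = |V| - 1, which characterizes a tree.

Yes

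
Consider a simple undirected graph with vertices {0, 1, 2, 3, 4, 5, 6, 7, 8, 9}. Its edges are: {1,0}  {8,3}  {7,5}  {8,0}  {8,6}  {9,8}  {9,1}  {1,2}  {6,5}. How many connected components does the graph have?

2

Component: {4}
Component: {0, 1, 2, 3, 5, 6, 7, 8, 9}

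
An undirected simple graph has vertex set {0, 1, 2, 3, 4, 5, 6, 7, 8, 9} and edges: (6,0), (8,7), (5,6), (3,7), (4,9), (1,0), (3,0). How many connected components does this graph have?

Component: {2}
Component: {4, 9}
Component: {0, 1, 3, 5, 6, 7, 8}

3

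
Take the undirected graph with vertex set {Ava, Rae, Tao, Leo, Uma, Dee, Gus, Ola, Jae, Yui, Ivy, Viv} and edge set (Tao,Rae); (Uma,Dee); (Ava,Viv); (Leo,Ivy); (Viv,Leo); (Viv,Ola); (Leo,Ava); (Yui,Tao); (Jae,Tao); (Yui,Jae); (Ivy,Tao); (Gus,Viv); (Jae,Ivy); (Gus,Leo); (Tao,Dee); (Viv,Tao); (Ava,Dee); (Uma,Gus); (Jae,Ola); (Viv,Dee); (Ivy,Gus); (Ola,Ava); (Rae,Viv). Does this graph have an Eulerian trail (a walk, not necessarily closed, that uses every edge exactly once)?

Yes

Degrees: Ava:4, Rae:2, Tao:6, Leo:4, Uma:2, Dee:4, Gus:4, Ola:3, Jae:4, Yui:2, Ivy:4, Viv:7
Odd-degree vertices: Ola, Viv (2 total).
With 2 odd-degree vertices and all edges in one connected piece, an Eulerian trail exists (from Ola to Viv).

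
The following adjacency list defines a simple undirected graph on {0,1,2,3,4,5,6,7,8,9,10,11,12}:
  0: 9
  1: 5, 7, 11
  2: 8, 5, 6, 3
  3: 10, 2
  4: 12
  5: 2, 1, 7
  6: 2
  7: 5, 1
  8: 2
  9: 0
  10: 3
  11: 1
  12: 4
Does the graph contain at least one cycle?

Yes

The graph has 13 vertices, 11 edges, and 3 connected components.
Since 11 > 13 - 3, a cycle must exist; for instance 1-5-7-1.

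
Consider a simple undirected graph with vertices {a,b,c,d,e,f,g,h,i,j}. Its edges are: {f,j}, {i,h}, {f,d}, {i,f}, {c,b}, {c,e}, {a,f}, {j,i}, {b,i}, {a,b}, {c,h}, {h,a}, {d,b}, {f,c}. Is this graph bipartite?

No

i-f-j-i is an odd cycle (length 3), and a bipartite graph can contain only even cycles.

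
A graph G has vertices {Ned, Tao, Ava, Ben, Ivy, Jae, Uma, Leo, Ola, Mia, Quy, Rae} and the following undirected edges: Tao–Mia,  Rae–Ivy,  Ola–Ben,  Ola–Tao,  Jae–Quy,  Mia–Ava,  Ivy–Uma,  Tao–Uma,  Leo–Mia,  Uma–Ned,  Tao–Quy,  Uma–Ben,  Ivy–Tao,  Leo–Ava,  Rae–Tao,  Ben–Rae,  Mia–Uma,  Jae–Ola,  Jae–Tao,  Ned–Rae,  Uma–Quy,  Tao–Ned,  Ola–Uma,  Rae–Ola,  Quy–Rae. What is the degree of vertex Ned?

Neighbors of Ned: Tao, Uma, Rae.

3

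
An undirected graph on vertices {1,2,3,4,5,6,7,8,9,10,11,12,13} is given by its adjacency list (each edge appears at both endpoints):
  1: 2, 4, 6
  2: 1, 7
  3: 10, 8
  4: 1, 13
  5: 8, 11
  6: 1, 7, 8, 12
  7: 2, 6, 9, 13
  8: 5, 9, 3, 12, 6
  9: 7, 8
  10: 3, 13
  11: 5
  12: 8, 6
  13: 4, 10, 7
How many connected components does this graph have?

Component: {1, 2, 3, 4, 5, 6, 7, 8, 9, 10, 11, 12, 13}

1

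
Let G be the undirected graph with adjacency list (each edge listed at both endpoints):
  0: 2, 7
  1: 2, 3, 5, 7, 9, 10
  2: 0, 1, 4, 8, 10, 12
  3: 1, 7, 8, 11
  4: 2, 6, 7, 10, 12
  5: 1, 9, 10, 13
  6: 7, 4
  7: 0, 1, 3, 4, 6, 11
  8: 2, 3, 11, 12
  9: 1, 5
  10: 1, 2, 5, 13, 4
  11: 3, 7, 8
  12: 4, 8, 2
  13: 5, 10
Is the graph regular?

No

Degrees: 0:2, 1:6, 2:6, 3:4, 4:5, 5:4, 6:2, 7:6, 8:4, 9:2, 10:5, 11:3, 12:3, 13:2
Degrees are not all equal (e.g. deg(0)=2 but deg(1)=6); not regular.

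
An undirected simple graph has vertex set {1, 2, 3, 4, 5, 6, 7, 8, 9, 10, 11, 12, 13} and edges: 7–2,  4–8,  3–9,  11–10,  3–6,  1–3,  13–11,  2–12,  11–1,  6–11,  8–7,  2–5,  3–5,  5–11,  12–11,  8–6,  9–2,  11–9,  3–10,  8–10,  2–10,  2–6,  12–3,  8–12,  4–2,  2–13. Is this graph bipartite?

Color {2, 3, 8, 11} black and {1, 4, 5, 6, 7, 9, 10, 12, 13} white. No edge joins two same-colored vertices, so the graph is bipartite.

Yes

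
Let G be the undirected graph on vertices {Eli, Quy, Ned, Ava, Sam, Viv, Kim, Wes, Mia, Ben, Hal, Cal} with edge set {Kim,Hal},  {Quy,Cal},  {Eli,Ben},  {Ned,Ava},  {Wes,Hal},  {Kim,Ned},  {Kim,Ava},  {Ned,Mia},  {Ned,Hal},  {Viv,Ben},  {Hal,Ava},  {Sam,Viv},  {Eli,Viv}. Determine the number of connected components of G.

Component: {Quy, Cal}
Component: {Eli, Sam, Viv, Ben}
Component: {Ned, Ava, Kim, Wes, Mia, Hal}

3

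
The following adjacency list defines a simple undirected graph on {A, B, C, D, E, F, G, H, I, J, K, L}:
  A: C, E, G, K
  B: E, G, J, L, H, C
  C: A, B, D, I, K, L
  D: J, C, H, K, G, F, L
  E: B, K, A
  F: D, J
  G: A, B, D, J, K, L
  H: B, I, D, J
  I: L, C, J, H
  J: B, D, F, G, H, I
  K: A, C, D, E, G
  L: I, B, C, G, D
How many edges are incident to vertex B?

6

Neighbors of B: C, E, G, H, J, L.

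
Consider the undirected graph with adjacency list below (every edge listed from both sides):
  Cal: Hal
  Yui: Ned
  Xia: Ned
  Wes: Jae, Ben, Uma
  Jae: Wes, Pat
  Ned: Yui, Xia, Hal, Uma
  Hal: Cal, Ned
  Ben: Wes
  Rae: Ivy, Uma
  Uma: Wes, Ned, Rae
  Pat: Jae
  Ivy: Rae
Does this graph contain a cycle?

The graph has 12 vertices, 11 edges, and 1 connected component.
Since 11 = 12 - 1, the graph is a forest and contains no cycle.

No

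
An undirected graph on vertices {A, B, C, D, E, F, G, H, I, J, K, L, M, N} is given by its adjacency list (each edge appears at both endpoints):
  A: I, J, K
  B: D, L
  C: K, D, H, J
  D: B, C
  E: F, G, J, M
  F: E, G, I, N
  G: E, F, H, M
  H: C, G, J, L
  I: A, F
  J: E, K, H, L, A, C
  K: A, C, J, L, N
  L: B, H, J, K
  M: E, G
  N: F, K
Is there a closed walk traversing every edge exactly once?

Degrees: A:3, B:2, C:4, D:2, E:4, F:4, G:4, H:4, I:2, J:6, K:5, L:4, M:2, N:2
Vertices with odd degree: A, K. An Eulerian circuit requires all degrees even.

No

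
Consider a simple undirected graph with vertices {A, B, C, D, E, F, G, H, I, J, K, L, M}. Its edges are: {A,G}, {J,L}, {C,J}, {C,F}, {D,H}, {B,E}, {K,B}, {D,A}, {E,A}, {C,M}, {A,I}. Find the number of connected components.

2

Component: {C, F, J, L, M}
Component: {A, B, D, E, G, H, I, K}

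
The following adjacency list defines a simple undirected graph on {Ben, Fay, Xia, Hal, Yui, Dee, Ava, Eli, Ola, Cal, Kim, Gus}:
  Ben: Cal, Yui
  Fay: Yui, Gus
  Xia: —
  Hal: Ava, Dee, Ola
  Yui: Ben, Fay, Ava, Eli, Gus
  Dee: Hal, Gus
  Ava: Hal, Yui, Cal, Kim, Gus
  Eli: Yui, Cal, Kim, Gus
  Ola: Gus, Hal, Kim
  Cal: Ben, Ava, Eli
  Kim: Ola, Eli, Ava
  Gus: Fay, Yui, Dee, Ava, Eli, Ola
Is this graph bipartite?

The cycle Ava-Yui-Gus-Ava has length 3, which is odd, so the graph is not bipartite.

No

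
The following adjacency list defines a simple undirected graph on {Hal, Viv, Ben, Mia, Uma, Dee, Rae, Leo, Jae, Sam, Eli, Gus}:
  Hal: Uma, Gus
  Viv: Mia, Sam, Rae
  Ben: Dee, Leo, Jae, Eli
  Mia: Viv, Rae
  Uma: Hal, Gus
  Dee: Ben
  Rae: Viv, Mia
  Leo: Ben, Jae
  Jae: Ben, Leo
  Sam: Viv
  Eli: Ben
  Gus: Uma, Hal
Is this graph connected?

Component: {Hal, Uma, Gus}
Component: {Viv, Mia, Rae, Sam}
Component: {Ben, Dee, Leo, Jae, Eli}
There are 3 separate components, so the graph is not connected.

No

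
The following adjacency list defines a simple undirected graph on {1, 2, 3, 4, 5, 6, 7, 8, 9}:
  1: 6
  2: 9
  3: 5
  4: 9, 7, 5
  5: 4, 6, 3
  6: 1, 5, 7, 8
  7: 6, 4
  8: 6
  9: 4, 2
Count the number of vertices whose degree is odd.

Degrees: 1:1, 2:1, 3:1, 4:3, 5:3, 6:4, 7:2, 8:1, 9:2
Odd-degree vertices: 1, 2, 3, 4, 5, 8.

6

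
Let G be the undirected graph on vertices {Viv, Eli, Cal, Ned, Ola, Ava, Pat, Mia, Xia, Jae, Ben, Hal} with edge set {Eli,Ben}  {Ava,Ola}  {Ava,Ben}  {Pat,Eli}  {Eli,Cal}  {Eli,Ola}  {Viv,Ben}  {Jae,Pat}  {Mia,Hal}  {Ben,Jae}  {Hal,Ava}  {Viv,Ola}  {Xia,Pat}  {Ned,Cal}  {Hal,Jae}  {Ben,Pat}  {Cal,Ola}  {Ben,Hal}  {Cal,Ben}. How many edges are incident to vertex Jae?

Neighbors of Jae: Pat, Ben, Hal.

3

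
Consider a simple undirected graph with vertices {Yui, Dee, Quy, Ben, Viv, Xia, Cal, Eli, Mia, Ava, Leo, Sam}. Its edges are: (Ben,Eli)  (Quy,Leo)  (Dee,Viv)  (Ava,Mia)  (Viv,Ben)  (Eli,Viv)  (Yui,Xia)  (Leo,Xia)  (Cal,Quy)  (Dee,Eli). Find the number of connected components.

Component: {Sam}
Component: {Mia, Ava}
Component: {Dee, Ben, Viv, Eli}
Component: {Yui, Quy, Xia, Cal, Leo}

4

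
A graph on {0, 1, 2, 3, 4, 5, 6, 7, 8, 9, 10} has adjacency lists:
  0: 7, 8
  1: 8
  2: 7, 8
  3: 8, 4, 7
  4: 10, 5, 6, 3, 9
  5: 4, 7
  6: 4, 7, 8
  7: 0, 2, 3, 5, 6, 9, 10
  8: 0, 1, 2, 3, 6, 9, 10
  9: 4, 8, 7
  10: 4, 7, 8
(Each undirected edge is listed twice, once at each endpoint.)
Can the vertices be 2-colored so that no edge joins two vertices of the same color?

Yes

Partition the vertices as {4, 7, 8} vs {0, 1, 2, 3, 5, 6, 9, 10}. Each listed edge has one endpoint in each part, so the graph is bipartite.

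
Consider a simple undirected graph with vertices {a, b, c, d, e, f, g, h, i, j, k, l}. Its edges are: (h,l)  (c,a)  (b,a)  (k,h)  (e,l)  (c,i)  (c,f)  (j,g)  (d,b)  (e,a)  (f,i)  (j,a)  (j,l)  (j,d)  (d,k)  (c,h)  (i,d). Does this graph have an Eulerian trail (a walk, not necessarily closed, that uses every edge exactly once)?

Degrees: a:4, b:2, c:4, d:4, e:2, f:2, g:1, h:3, i:3, j:4, k:2, l:3
Odd-degree vertices: g, h, i, l (4 total).
An Eulerian trail requires 0 or 2 odd-degree vertices; here there are 4.

No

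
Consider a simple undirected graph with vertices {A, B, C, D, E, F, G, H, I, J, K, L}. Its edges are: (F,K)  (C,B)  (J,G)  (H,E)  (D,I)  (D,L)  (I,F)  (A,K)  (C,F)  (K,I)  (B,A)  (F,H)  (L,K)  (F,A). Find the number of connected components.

Component: {G, J}
Component: {A, B, C, D, E, F, H, I, K, L}

2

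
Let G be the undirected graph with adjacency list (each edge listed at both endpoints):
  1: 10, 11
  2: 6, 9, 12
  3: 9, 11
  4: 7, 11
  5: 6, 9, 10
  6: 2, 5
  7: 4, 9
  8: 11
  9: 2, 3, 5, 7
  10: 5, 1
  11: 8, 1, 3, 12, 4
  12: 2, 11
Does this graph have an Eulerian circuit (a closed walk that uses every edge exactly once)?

No

Degrees: 1:2, 2:3, 3:2, 4:2, 5:3, 6:2, 7:2, 8:1, 9:4, 10:2, 11:5, 12:2
2, 5, 8, 11 have odd degree; an Eulerian circuit needs every degree to be even, so none exists.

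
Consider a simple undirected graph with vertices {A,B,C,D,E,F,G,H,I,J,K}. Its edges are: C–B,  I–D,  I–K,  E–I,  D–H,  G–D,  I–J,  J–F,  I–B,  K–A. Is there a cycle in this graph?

No

|V| = 11, |E| = 10, number of components = 1.
Since 10 = 11 - 1, the graph is a forest and contains no cycle.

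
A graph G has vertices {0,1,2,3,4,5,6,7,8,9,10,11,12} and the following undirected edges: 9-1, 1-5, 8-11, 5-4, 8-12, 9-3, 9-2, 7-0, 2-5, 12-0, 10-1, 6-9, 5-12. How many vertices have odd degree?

8

Degrees: 0:2, 1:3, 2:2, 3:1, 4:1, 5:4, 6:1, 7:1, 8:2, 9:4, 10:1, 11:1, 12:3
Odd-degree vertices: 1, 3, 4, 6, 7, 10, 11, 12.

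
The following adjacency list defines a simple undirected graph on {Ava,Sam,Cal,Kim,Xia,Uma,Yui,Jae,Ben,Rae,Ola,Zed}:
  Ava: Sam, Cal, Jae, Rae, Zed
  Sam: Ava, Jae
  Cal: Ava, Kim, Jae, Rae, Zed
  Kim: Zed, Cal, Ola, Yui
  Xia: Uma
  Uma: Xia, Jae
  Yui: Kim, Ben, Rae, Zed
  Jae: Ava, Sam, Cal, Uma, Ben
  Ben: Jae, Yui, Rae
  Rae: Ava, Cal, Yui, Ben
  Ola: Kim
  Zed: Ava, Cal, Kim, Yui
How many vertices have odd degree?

Degrees: Ava:5, Sam:2, Cal:5, Kim:4, Xia:1, Uma:2, Yui:4, Jae:5, Ben:3, Rae:4, Ola:1, Zed:4
Odd-degree vertices: Ava, Cal, Xia, Jae, Ben, Ola.

6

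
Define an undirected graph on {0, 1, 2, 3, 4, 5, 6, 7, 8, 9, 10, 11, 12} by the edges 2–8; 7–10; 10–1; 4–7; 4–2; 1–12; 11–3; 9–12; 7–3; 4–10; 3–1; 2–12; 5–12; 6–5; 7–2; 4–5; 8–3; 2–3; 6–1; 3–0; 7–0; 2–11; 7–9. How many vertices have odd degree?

Degrees: 0:2, 1:4, 2:6, 3:6, 4:4, 5:3, 6:2, 7:6, 8:2, 9:2, 10:3, 11:2, 12:4
Odd-degree vertices: 5, 10.

2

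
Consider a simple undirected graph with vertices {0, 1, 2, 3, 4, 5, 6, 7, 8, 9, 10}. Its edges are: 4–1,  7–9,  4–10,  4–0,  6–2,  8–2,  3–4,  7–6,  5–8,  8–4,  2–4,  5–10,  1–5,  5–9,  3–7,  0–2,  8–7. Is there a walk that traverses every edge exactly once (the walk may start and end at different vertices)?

Degrees: 0:2, 1:2, 2:4, 3:2, 4:6, 5:4, 6:2, 7:4, 8:4, 9:2, 10:2
Odd-degree vertices: none (0 total).
With 0 odd-degree vertices and all edges in one connected piece, an Eulerian trail exists.

Yes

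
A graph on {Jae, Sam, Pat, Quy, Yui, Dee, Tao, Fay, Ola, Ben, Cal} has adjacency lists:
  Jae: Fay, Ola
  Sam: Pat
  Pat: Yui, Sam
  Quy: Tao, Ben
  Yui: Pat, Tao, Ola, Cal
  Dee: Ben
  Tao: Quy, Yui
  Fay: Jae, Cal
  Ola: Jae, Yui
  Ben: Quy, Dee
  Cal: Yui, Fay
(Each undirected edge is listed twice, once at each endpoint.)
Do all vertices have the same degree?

No

Degrees: Jae:2, Sam:1, Pat:2, Quy:2, Yui:4, Dee:1, Tao:2, Fay:2, Ola:2, Ben:2, Cal:2
Vertex Sam has degree 1 while Yui has degree 4, so the graph is not regular.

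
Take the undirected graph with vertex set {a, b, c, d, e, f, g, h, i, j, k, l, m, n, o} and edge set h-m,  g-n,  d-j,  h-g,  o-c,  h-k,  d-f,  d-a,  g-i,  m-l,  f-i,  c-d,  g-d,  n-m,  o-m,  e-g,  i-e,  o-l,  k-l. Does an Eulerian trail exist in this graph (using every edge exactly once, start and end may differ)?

Degrees: a:1, b:0, c:2, d:5, e:2, f:2, g:5, h:3, i:3, j:1, k:2, l:3, m:4, n:2, o:3
Odd-degree vertices: a, d, g, h, i, j, l, o (8 total).
With 8 odd-degree vertices (more than two), no single trail can use every edge.

No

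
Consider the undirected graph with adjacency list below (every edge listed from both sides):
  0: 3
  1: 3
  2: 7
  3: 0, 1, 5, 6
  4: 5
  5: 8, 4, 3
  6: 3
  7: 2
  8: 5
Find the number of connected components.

2

Component: {2, 7}
Component: {0, 1, 3, 4, 5, 6, 8}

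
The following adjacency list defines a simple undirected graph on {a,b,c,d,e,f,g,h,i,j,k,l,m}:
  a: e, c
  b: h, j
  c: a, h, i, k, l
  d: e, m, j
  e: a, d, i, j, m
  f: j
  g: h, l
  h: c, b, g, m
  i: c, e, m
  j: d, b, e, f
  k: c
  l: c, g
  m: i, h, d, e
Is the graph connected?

Yes

A breadth-first search from a visits a, c, e, h, k, i, l, d, m, j, b, g, f — all 13 vertices — so the graph is connected.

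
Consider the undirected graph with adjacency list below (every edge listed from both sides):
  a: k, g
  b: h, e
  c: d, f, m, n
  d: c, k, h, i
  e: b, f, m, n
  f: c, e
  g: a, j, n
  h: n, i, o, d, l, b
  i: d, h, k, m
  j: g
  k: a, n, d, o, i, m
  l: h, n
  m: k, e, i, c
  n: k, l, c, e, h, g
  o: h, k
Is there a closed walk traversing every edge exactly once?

No

Degrees: a:2, b:2, c:4, d:4, e:4, f:2, g:3, h:6, i:4, j:1, k:6, l:2, m:4, n:6, o:2
g, j have odd degree; an Eulerian circuit needs every degree to be even, so none exists.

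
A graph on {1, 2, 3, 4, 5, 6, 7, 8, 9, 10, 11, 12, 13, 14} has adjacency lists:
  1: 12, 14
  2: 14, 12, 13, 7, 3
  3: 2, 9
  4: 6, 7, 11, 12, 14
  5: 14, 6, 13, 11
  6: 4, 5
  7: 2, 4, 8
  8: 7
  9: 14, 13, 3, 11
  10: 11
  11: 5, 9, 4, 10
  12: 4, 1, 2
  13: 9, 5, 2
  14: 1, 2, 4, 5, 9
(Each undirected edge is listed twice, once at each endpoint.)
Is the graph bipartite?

Yes

Color {3, 6, 7, 11, 12, 13, 14} black and {1, 2, 4, 5, 8, 9, 10} white. No edge joins two same-colored vertices, so the graph is bipartite.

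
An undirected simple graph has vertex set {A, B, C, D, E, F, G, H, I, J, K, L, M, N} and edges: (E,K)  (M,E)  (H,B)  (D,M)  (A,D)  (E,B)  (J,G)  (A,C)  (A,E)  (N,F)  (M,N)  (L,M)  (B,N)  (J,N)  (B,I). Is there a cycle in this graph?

Yes

The graph has 14 vertices, 15 edges, and 1 connected component.
One cycle is E-M-N-B-E.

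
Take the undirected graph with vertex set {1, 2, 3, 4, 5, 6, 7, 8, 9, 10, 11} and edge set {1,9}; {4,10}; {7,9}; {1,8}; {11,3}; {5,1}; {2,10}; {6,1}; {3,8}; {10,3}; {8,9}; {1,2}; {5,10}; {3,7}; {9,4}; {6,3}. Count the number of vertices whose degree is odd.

4

Degrees: 1:5, 2:2, 3:5, 4:2, 5:2, 6:2, 7:2, 8:3, 9:4, 10:4, 11:1
Odd-degree vertices: 1, 3, 8, 11.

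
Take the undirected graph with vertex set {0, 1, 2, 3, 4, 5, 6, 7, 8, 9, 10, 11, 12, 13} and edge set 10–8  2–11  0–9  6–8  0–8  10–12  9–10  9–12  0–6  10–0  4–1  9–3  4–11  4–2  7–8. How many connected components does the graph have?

4

Component: {5}
Component: {13}
Component: {1, 2, 4, 11}
Component: {0, 3, 6, 7, 8, 9, 10, 12}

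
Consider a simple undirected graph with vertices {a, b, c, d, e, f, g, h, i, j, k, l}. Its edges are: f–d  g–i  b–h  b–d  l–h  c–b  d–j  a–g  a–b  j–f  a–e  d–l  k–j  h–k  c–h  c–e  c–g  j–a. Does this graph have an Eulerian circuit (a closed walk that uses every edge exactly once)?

Degrees: a:4, b:4, c:4, d:4, e:2, f:2, g:3, h:4, i:1, j:4, k:2, l:2
g, i have odd degree; an Eulerian circuit needs every degree to be even, so none exists.

No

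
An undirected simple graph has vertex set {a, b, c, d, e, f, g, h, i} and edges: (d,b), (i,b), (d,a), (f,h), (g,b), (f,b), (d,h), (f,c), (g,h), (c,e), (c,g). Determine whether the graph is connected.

A breadth-first search from a visits a, d, b, h, f, g, i, c, e — all 9 vertices — so the graph is connected.

Yes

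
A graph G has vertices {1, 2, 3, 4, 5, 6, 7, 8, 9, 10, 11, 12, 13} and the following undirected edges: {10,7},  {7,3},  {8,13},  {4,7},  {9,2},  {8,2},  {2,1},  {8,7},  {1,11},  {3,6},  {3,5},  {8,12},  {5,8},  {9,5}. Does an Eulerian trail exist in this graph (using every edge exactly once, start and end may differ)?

Degrees: 1:2, 2:3, 3:3, 4:1, 5:3, 6:1, 7:4, 8:5, 9:2, 10:1, 11:1, 12:1, 13:1
Odd-degree vertices: 2, 3, 4, 5, 6, 8, 10, 11, 12, 13 (10 total).
An Eulerian trail requires 0 or 2 odd-degree vertices; here there are 10.

No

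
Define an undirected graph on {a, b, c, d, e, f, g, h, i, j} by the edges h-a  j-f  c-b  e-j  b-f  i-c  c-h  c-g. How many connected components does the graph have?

2

Component: {d}
Component: {a, b, c, e, f, g, h, i, j}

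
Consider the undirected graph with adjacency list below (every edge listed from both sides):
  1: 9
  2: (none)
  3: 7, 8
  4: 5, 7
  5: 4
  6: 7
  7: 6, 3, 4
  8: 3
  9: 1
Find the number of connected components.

3

Component: {2}
Component: {1, 9}
Component: {3, 4, 5, 6, 7, 8}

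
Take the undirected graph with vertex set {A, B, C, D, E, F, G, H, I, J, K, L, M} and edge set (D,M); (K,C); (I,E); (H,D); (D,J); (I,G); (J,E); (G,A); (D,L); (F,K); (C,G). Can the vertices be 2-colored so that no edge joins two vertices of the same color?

Yes

Partition the vertices as {B, D, E, G, K} vs {A, C, F, H, I, J, L, M}. Each listed edge has one endpoint in each part, so the graph is bipartite.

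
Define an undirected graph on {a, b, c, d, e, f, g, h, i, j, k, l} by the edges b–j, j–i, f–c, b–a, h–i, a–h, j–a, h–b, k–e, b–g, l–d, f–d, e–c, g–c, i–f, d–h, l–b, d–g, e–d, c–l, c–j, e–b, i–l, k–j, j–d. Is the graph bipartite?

No

h-a-b-h is an odd cycle (length 3), and a bipartite graph can contain only even cycles.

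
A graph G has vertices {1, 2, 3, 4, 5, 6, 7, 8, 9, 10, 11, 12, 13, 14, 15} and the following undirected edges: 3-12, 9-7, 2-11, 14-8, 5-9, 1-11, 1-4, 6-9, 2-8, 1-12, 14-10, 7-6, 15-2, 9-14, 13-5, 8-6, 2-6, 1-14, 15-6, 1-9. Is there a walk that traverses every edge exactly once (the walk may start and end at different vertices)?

No

Degrees: 1:5, 2:4, 3:1, 4:1, 5:2, 6:5, 7:2, 8:3, 9:5, 10:1, 11:2, 12:2, 13:1, 14:4, 15:2
Odd-degree vertices: 1, 3, 4, 6, 8, 9, 10, 13 (8 total).
An Eulerian trail requires 0 or 2 odd-degree vertices; here there are 8.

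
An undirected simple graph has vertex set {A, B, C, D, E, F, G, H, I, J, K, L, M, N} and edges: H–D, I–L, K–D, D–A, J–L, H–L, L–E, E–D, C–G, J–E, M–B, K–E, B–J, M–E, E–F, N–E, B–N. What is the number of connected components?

Component: {C, G}
Component: {A, B, D, E, F, H, I, J, K, L, M, N}

2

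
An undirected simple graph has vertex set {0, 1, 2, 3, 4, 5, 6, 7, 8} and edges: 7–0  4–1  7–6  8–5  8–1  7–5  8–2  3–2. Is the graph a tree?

Yes

The graph has 9 vertices and 8 edges.
Connected and |E| = |V| - 1, which characterizes a tree.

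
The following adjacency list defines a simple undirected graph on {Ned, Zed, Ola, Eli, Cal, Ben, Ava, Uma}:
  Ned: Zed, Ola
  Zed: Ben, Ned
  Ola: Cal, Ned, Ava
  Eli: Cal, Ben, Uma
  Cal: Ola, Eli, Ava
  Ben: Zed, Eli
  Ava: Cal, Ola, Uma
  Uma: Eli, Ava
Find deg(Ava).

3

Neighbors of Ava: Ola, Cal, Uma.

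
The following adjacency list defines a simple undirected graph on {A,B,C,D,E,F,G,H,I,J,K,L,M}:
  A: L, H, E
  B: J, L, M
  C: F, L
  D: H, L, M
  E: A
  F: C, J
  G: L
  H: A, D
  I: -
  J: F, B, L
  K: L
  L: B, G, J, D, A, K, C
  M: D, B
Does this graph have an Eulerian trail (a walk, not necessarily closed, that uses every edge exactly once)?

Degrees: A:3, B:3, C:2, D:3, E:1, F:2, G:1, H:2, I:0, J:3, K:1, L:7, M:2
Odd-degree vertices: A, B, D, E, G, J, K, L (8 total).
With 8 odd-degree vertices (more than two), no single trail can use every edge.

No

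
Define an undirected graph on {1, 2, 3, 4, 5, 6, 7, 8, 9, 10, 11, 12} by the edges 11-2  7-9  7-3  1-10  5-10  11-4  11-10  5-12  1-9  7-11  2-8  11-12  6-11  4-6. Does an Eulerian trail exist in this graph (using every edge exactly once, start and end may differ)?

Degrees: 1:2, 2:2, 3:1, 4:2, 5:2, 6:2, 7:3, 8:1, 9:2, 10:3, 11:6, 12:2
Odd-degree vertices: 3, 7, 8, 10 (4 total).
With 4 odd-degree vertices (more than two), no single trail can use every edge.

No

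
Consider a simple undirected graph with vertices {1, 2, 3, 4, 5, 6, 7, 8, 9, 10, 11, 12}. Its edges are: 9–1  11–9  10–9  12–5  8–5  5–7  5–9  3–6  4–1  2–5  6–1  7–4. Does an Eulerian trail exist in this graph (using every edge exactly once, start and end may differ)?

No

Degrees: 1:3, 2:1, 3:1, 4:2, 5:5, 6:2, 7:2, 8:1, 9:4, 10:1, 11:1, 12:1
Odd-degree vertices: 1, 2, 3, 5, 8, 10, 11, 12 (8 total).
An Eulerian trail requires 0 or 2 odd-degree vertices; here there are 8.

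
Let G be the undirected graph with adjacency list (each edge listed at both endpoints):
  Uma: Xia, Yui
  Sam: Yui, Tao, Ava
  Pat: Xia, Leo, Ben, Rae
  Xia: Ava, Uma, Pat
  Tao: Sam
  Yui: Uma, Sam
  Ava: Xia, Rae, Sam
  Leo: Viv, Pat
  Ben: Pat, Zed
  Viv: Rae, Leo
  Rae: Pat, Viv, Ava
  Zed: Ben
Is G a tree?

|V| = 12, |E| = 14.
A tree on 12 vertices has exactly 11 edges; this graph has 14, so it contains a cycle and is not a tree.

No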